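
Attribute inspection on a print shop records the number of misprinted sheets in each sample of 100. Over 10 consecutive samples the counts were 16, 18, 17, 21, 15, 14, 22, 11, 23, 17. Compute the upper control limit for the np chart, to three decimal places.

28.773

p̄ = Σdᵢ / (k·n) = 174 / (10 × 100) = 0.17400
UCL = np̄ + 3·√(np̄(1−p̄)) = 17.4000 + 3 × √(17.4000×0.82600) = 17.4000 + 3 × 3.7911 = 28.7733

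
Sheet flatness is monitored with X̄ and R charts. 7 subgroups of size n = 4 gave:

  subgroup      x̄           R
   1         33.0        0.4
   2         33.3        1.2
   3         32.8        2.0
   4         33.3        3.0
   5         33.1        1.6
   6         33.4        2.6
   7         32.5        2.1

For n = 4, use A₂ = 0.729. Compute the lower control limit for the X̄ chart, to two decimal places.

31.71

X̄̄ = (33.0 + 33.3 + 32.8 + 33.3 + 33.1 + 33.4 + 32.5) / 7 = 231.4000 / 7 = 33.0571
R̄ = (0.4 + 1.2 + 2.0 + 3.0 + 1.6 + 2.6 + 2.1) / 7 = 12.9000 / 7 = 1.8429
LCL = X̄̄ − A₂·R̄ = 33.0571 − 0.729 × 1.8429 = 31.7137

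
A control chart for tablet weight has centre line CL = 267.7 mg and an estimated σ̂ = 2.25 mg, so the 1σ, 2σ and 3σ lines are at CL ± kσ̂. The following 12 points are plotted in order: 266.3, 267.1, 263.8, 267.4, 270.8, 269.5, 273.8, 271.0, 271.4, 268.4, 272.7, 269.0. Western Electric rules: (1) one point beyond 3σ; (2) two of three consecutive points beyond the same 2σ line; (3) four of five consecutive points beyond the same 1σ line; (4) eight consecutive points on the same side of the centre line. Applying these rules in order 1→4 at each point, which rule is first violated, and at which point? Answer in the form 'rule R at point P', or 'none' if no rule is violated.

rule 3 at point 9

Zone of each point (C = within 1σ̂, B = 1σ̂–2σ̂, A = 2σ̂–3σ̂, * = beyond 3σ̂; sign = side of CL): 1:-C, 2:-C, 3:-B, 4:-C, 5:+B, 6:+C, 7:+A, 8:+B, 9:+B, 10:+C, 11:+A, 12:+C
Rule 3 (four of five consecutive points beyond the same 1σ limit) is satisfied at point 9.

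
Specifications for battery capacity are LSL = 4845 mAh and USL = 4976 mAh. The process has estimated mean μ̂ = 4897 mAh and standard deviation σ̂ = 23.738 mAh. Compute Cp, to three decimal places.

0.920

Cp = (USL − LSL) / (6σ̂) = (4976 − 4845) / (6 × 23.738) = 131.0000 / 142.4280 = 0.9198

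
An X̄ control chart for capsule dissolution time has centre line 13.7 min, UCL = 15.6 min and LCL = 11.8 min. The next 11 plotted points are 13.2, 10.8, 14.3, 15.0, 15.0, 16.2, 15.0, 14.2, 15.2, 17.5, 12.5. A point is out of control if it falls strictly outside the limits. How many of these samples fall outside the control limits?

Compare each point to [11.8, 15.6]: sample 2 = 10.8 < LCL; sample 6 = 16.2 > UCL; sample 10 = 17.5 > UCL.

3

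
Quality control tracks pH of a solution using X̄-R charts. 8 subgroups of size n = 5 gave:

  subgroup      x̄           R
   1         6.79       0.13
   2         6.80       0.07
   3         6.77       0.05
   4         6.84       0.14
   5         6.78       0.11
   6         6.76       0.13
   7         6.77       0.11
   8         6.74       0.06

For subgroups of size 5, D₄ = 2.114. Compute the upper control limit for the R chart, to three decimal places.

R̄ = (0.13 + 0.07 + 0.05 + 0.14 + 0.11 + 0.13 + 0.11 + 0.06) / 8 = 0.8000 / 8 = 0.1000
UCL_R = D₄·R̄ = 2.114 × 0.1000 = 0.2114

0.211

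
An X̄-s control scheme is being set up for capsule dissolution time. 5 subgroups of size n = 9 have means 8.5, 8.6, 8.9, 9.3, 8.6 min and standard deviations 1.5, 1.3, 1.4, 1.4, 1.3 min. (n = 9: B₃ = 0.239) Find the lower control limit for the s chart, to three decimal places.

s̄ = (1.5 + 1.3 + 1.4 + 1.4 + 1.3) / 5 = 1.3800
LCL_s = B₃·s̄ = 0.239 × 1.3800 = 0.3298

0.330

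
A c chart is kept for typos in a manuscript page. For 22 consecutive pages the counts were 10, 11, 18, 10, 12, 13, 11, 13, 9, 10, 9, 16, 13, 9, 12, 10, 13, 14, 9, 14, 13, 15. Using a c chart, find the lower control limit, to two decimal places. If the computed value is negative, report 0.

1.61

c̄ = (10 + 11 + 18 + 10 + 12 + 13 + 11 + 13 + 9 + 10 + 9 + 16 + 13 + 9 + 12 + 10 + 13 + 14 + 9 + 14 + 13 + 15) / 22 = 264 / 22 = 12.0000
LCL = c̄ − 3√c̄ = 12.0000 − 3 × 3.4641 = 1.6077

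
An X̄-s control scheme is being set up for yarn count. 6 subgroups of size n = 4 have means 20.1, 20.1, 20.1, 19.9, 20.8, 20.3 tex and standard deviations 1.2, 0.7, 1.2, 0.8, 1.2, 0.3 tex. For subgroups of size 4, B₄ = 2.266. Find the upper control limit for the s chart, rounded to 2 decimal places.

2.04

s̄ = (1.2 + 0.7 + 1.2 + 0.8 + 1.2 + 0.3) / 6 = 0.9000
UCL_s = B₄·s̄ = 2.266 × 0.9000 = 2.0394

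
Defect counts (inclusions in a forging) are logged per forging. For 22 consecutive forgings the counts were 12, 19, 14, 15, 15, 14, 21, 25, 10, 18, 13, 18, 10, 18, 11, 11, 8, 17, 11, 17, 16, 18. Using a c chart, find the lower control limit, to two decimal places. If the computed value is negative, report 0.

c̄ = (12 + 19 + 14 + 15 + 15 + 14 + 21 + 25 + 10 + 18 + 13 + 18 + 10 + 18 + 11 + 11 + 8 + 17 + 11 + 17 + 16 + 18) / 22 = 331 / 22 = 15.0455
LCL = c̄ − 3√c̄ = 15.0455 − 3 × 3.8788 = 3.4089

3.41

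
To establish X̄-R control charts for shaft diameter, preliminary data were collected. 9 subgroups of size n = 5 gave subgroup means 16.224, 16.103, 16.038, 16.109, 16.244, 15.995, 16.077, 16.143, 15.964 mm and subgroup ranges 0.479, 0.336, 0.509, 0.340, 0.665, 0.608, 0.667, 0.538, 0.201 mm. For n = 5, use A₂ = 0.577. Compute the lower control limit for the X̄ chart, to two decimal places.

15.82

X̄̄ = (16.224 + 16.103 + 16.038 + 16.109 + 16.244 + 15.995 + 16.077 + 16.143 + 15.964) / 9 = 144.8970 / 9 = 16.0997
R̄ = (0.479 + 0.336 + 0.509 + 0.340 + 0.665 + 0.608 + 0.667 + 0.538 + 0.201) / 9 = 4.3430 / 9 = 0.4826
LCL = X̄̄ − A₂·R̄ = 16.0997 − 0.577 × 0.4826 = 15.8212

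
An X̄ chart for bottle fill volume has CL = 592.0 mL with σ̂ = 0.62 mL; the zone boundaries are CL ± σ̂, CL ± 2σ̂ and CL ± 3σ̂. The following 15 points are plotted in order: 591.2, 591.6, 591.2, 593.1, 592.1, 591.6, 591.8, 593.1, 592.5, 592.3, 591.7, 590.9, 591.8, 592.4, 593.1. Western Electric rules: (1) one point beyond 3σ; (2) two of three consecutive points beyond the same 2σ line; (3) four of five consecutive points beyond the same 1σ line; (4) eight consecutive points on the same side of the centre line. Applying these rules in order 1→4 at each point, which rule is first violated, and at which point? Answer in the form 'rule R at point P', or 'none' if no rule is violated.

none

Zone of each point (C = within 1σ̂, B = 1σ̂–2σ̂, A = 2σ̂–3σ̂, * = beyond 3σ̂; sign = side of CL): 1:-B, 2:-C, 3:-B, 4:+B, 5:+C, 6:-C, 7:-C, 8:+B, 9:+C, 10:+C, 11:-C, 12:-B, 13:-C, 14:+C, 15:+B
No rule fires across all 15 points.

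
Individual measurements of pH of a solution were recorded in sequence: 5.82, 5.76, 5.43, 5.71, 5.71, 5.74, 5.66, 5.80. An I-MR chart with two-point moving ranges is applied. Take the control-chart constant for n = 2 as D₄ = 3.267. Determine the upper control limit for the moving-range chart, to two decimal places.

0.43

Moving ranges: 0.06, 0.33, 0.28, 0.00, 0.03, 0.08, 0.14; M̄R̄ = 0.9200 / 7 = 0.1314
UCL_MR = D₄·M̄R̄ = 3.267 × 0.1314 = 0.4294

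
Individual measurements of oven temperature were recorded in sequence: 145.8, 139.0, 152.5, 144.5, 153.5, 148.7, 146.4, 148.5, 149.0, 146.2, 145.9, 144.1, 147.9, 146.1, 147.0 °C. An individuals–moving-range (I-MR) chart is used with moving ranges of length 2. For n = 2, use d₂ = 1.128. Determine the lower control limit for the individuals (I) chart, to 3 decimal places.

135.912

X̄ = (145.8 + 139.0 + 152.5 + 144.5 + 153.5 + 148.7 + 146.4 + 148.5 + 149.0 + 146.2 + 145.9 + 144.1 + 147.9 + 146.1 + 147.0) / 15 = 147.0067
Moving ranges: 6.8, 13.5, 8.0, 9.0, 4.8, 2.3, 2.1, 0.5, 2.8, 0.3, 1.8, 3.8, 1.8, 0.9; M̄R̄ = 58.4000 / 14 = 4.1714
LCL = X̄ − 3·M̄R̄/d₂ = 147.0067 − 3 × 4.1714 / 1.128 = 135.9124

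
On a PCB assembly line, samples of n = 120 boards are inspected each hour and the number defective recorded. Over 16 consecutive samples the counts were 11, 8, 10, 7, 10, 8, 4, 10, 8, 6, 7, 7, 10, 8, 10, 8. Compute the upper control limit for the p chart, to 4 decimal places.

p̄ = Σdᵢ / (k·n) = 132 / (16 × 120) = 0.06875
UCL = p̄ + 3·√(p̄(1−p̄)/n) = 0.06875 + 3 × √(0.06875×0.93125/120) = 0.06875 + 3 × 0.02310 = 0.13804

0.1380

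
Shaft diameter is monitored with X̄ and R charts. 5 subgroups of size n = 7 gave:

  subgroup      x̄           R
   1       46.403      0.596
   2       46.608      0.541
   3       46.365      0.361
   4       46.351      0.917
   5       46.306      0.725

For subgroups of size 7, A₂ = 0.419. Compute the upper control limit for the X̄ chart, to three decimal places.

46.670

X̄̄ = (46.403 + 46.608 + 46.365 + 46.351 + 46.306) / 5 = 232.0330 / 5 = 46.4066
R̄ = (0.596 + 0.541 + 0.361 + 0.917 + 0.725) / 5 = 3.1400 / 5 = 0.6280
UCL = X̄̄ + A₂·R̄ = 46.4066 + 0.419 × 0.6280 = 46.6697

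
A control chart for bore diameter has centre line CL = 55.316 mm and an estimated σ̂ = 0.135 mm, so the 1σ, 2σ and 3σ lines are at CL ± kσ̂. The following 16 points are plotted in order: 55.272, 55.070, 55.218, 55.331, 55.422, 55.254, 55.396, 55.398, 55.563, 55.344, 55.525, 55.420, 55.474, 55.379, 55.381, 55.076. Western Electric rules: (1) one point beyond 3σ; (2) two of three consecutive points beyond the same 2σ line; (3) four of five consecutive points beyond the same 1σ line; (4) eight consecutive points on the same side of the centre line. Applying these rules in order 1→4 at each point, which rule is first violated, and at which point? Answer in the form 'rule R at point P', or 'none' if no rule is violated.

Zone of each point (C = within 1σ̂, B = 1σ̂–2σ̂, A = 2σ̂–3σ̂, * = beyond 3σ̂; sign = side of CL): 1:-C, 2:-B, 3:-C, 4:+C, 5:+C, 6:-C, 7:+C, 8:+C, 9:+B, 10:+C, 11:+B, 12:+C, 13:+B, 14:+C, 15:+C, 16:-B
Rule 4 (eight consecutive points on the same side of the centre line) is satisfied at point 14.

rule 4 at point 14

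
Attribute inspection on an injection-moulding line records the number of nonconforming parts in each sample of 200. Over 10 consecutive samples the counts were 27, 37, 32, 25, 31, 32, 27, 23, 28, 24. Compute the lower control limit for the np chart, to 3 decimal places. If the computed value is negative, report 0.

p̄ = Σdᵢ / (k·n) = 286 / (10 × 200) = 0.14300
LCL = np̄ − 3·√(np̄(1−p̄)) = 28.6000 − 3 × 4.9508 = 13.7477

13.748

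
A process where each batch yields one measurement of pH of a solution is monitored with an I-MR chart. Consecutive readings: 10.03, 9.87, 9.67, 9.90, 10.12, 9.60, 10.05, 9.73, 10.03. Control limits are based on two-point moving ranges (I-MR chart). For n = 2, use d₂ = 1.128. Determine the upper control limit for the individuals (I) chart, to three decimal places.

10.687

X̄ = (10.03 + 9.87 + 9.67 + 9.90 + 10.12 + 9.60 + 10.05 + 9.73 + 10.03) / 9 = 9.8889
Moving ranges: 0.16, 0.20, 0.23, 0.22, 0.52, 0.45, 0.32, 0.30; M̄R̄ = 2.4000 / 8 = 0.3000
UCL = X̄ + 3·M̄R̄/d₂ = 9.8889 + 3 × 0.3000 / 1.128 = 10.6868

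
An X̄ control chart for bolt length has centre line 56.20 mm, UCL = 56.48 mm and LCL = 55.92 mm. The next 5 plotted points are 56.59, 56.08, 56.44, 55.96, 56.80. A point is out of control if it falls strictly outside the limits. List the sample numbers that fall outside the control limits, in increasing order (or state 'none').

Compare each point to [55.92, 56.48]: sample 1 = 56.59 > UCL; sample 5 = 56.80 > UCL.

1, 5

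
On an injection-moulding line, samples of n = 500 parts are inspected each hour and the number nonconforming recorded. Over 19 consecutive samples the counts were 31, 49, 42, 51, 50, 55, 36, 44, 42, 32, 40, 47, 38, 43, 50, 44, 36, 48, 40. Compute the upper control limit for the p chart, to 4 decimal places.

0.1237

p̄ = Σdᵢ / (k·n) = 818 / (19 × 500) = 0.08611
UCL = p̄ + 3·√(p̄(1−p̄)/n) = 0.08611 + 3 × √(0.08611×0.91389/500) = 0.08611 + 3 × 0.01255 = 0.12374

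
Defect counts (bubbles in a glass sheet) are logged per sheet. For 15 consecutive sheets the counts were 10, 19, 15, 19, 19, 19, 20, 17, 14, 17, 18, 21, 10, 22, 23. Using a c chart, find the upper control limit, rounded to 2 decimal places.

c̄ = (10 + 19 + 15 + 19 + 19 + 19 + 20 + 17 + 14 + 17 + 18 + 21 + 10 + 22 + 23) / 15 = 263 / 15 = 17.5333
UCL = c̄ + 3√c̄ = 17.5333 + 3 × √17.5333 = 17.5333 + 3 × 4.1873 = 30.0952

30.10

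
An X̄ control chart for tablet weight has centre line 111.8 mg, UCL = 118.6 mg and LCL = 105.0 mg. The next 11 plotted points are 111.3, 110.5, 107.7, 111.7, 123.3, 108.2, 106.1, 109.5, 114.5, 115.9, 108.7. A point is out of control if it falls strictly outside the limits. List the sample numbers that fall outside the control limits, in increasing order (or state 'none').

5

Compare each point to [105.0, 118.6]: sample 5 = 123.3 > UCL.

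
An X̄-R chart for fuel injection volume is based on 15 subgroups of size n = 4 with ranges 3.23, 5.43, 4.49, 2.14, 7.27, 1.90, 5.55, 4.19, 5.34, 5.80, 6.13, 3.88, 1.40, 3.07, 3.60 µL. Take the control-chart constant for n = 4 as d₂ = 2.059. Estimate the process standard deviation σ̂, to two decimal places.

2.05

R̄ = (3.23 + 5.43 + 4.49 + 2.14 + 7.27 + 1.90 + 5.55 + 4.19 + 5.34 + 5.80 + 6.13 + 3.88 + 1.40 + 3.07 + 3.60) / 15 = 4.2280
σ̂ = R̄ / d₂ = 4.2280 / 2.059 = 2.0534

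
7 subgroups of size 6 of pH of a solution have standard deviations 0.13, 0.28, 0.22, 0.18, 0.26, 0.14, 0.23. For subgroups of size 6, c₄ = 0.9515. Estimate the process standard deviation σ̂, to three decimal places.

s̄ = (0.13 + 0.28 + 0.22 + 0.18 + 0.26 + 0.14 + 0.23) / 7 = 0.2057
σ̂ = s̄ / c₄ = 0.2057 / 0.9515 = 0.2162

0.216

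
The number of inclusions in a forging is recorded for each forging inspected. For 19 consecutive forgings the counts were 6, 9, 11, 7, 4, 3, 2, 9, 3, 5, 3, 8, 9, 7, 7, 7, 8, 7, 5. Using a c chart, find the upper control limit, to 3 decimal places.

13.855

c̄ = (6 + 9 + 11 + 7 + 4 + 3 + 2 + 9 + 3 + 5 + 3 + 8 + 9 + 7 + 7 + 7 + 8 + 7 + 5) / 19 = 120 / 19 = 6.3158
UCL = c̄ + 3√c̄ = 6.3158 + 3 × √6.3158 = 6.3158 + 3 × 2.5131 = 13.8552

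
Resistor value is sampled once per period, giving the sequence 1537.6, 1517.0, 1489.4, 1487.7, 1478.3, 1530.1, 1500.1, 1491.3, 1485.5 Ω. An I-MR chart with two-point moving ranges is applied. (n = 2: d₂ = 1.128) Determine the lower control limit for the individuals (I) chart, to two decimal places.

X̄ = (1537.6 + 1517.0 + 1489.4 + 1487.7 + 1478.3 + 1530.1 + 1500.1 + 1491.3 + 1485.5) / 9 = 1501.8889
Moving ranges: 20.6, 27.6, 1.7, 9.4, 51.8, 30.0, 8.8, 5.8; M̄R̄ = 155.7000 / 8 = 19.4625
LCL = X̄ − 3·M̄R̄/d₂ = 1501.8889 − 3 × 19.4625 / 1.128 = 1450.1269

1450.13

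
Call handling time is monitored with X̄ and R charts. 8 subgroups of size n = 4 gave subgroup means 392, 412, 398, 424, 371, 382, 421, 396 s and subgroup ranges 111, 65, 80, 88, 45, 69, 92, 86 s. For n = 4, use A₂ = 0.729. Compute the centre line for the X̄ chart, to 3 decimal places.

399.500

X̄̄ = (392 + 412 + 398 + 424 + 371 + 382 + 421 + 396) / 8 = 3196.0000 / 8 = 399.5000
CL = X̄̄ = 399.5000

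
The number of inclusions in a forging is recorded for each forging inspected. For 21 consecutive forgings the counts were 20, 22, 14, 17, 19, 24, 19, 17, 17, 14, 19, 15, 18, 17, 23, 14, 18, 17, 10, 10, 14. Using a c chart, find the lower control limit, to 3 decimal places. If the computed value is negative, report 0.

c̄ = (20 + 22 + 14 + 17 + 19 + 24 + 19 + 17 + 17 + 14 + 19 + 15 + 18 + 17 + 23 + 14 + 18 + 17 + 10 + 10 + 14) / 21 = 358 / 21 = 17.0476
LCL = c̄ − 3√c̄ = 17.0476 − 3 × 4.1289 = 4.6610

4.661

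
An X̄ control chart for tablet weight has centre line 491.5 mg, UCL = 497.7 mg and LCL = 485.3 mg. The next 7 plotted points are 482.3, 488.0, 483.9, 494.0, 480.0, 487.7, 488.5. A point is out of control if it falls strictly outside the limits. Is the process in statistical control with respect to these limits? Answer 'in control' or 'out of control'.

Compare each point to [485.3, 497.7]: sample 1 = 482.3 < LCL; sample 3 = 483.9 < LCL; sample 5 = 480.0 < LCL.

out of control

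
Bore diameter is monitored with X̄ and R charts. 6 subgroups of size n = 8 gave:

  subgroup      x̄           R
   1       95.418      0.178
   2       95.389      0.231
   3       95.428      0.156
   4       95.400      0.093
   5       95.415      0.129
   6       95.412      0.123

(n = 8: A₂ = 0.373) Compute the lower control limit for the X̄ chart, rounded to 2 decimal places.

X̄̄ = (95.418 + 95.389 + 95.428 + 95.400 + 95.415 + 95.412) / 6 = 572.4620 / 6 = 95.4103
R̄ = (0.178 + 0.231 + 0.156 + 0.093 + 0.129 + 0.123) / 6 = 0.9100 / 6 = 0.1517
LCL = X̄̄ − A₂·R̄ = 95.4103 − 0.373 × 0.1517 = 95.3538

95.35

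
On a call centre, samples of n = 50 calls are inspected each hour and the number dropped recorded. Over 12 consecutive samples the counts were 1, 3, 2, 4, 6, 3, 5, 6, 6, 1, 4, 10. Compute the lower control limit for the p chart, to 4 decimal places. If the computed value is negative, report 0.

p̄ = Σdᵢ / (k·n) = 51 / (12 × 50) = 0.08500
LCL = p̄ − 3·√(p̄(1−p̄)/n) = 0.08500 − 3 × 0.03944 = -0.03332 → 0 (negative, so LCL = 0)

0.0000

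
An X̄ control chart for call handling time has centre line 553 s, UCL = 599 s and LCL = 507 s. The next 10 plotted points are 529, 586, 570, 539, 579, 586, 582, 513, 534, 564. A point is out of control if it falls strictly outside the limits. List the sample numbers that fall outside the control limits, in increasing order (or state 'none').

All 10 points lie within [507, 599].

none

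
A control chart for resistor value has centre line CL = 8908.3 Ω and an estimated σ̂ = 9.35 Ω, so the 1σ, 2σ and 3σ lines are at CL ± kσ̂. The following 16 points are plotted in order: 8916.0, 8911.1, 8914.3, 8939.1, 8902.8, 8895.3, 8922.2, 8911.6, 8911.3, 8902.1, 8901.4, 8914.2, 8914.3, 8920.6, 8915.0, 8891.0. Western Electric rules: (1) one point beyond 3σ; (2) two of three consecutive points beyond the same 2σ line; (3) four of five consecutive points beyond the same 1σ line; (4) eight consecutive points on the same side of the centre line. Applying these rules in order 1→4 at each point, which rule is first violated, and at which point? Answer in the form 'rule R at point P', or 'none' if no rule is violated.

Zone of each point (C = within 1σ̂, B = 1σ̂–2σ̂, A = 2σ̂–3σ̂, * = beyond 3σ̂; sign = side of CL): 1:+C, 2:+C, 3:+C, 4:+*, 5:-C, 6:-B, 7:+B, 8:+C, 9:+C, 10:-C, 11:-C, 12:+C, 13:+C, 14:+B, 15:+C, 16:-B
Rule 1 (one point beyond the 3σ limits) is satisfied at point 4.

rule 1 at point 4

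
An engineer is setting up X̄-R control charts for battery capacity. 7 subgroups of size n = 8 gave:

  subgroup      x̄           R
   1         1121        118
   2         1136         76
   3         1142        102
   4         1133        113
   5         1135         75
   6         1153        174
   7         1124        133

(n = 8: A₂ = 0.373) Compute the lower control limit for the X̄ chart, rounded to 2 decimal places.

1092.71

X̄̄ = (1121 + 1136 + 1142 + 1133 + 1135 + 1153 + 1124) / 7 = 7944.0000 / 7 = 1134.8571
R̄ = (118 + 76 + 102 + 113 + 75 + 174 + 133) / 7 = 791.0000 / 7 = 113.0000
LCL = X̄̄ − A₂·R̄ = 1134.8571 − 0.373 × 113.0000 = 1092.7081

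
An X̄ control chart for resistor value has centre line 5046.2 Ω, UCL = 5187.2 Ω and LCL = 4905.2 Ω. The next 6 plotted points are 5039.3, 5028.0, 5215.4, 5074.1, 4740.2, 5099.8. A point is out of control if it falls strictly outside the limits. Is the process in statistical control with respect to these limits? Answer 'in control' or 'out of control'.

out of control

Compare each point to [4905.2, 5187.2]: sample 3 = 5215.4 > UCL; sample 5 = 4740.2 < LCL.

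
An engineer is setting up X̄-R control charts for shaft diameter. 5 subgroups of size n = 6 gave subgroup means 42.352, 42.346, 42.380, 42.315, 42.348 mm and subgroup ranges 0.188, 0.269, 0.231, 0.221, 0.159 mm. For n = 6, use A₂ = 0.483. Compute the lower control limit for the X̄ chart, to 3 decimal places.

X̄̄ = (42.352 + 42.346 + 42.380 + 42.315 + 42.348) / 5 = 211.7410 / 5 = 42.3482
R̄ = (0.188 + 0.269 + 0.231 + 0.221 + 0.159) / 5 = 1.0680 / 5 = 0.2136
LCL = X̄̄ − A₂·R̄ = 42.3482 − 0.483 × 0.2136 = 42.2450

42.245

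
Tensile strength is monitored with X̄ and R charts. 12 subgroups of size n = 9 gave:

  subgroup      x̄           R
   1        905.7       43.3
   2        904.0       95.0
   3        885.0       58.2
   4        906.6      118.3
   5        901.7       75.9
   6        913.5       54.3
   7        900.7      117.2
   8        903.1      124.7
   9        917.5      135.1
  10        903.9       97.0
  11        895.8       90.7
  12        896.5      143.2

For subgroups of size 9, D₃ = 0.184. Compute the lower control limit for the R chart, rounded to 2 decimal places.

17.68

R̄ = (43.3 + 95.0 + 58.2 + 118.3 + 75.9 + 54.3 + 117.2 + 124.7 + 135.1 + 97.0 + 90.7 + 143.2) / 12 = 1152.9000 / 12 = 96.0750
LCL_R = D₃·R̄ = 0.184 × 96.0750 = 17.6778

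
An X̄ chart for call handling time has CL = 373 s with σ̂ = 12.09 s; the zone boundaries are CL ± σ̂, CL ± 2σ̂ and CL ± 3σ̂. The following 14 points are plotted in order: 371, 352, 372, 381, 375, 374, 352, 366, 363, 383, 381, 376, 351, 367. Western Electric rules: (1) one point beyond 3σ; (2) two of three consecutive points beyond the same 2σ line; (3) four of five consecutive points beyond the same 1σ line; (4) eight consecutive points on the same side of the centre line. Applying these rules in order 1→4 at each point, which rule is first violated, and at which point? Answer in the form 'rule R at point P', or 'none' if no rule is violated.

Zone of each point (C = within 1σ̂, B = 1σ̂–2σ̂, A = 2σ̂–3σ̂, * = beyond 3σ̂; sign = side of CL): 1:-C, 2:-B, 3:-C, 4:+C, 5:+C, 6:+C, 7:-B, 8:-C, 9:-C, 10:+C, 11:+C, 12:+C, 13:-B, 14:-C
No rule fires across all 14 points.

none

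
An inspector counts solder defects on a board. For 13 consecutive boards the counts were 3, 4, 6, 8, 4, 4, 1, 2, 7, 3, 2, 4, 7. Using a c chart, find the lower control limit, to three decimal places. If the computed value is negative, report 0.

c̄ = (3 + 4 + 6 + 8 + 4 + 4 + 1 + 2 + 7 + 3 + 2 + 4 + 7) / 13 = 55 / 13 = 4.2308
LCL = c̄ − 3√c̄ = 4.2308 − 3 × 2.0569 = -1.9399 → 0 (cannot be negative)

0.000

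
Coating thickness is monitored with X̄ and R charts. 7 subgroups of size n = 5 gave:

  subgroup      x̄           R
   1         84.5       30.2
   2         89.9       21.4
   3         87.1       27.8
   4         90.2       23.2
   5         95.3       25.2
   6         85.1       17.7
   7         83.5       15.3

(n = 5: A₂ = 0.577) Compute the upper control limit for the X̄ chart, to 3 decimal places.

X̄̄ = (84.5 + 89.9 + 87.1 + 90.2 + 95.3 + 85.1 + 83.5) / 7 = 615.6000 / 7 = 87.9429
R̄ = (30.2 + 21.4 + 27.8 + 23.2 + 25.2 + 17.7 + 15.3) / 7 = 160.8000 / 7 = 22.9714
UCL = X̄̄ + A₂·R̄ = 87.9429 + 0.577 × 22.9714 = 101.1974

101.197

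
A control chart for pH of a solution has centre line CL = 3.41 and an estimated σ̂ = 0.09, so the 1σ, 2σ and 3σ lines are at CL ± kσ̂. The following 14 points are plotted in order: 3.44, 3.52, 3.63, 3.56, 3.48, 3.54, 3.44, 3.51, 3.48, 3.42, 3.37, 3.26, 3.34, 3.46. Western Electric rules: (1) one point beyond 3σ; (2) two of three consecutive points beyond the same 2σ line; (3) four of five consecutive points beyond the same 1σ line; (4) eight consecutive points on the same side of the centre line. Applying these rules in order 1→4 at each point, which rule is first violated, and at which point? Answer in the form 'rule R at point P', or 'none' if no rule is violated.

Zone of each point (C = within 1σ̂, B = 1σ̂–2σ̂, A = 2σ̂–3σ̂, * = beyond 3σ̂; sign = side of CL): 1:+C, 2:+B, 3:+A, 4:+B, 5:+C, 6:+B, 7:+C, 8:+B, 9:+C, 10:+C, 11:-C, 12:-B, 13:-C, 14:+C
Rule 3 (four of five consecutive points beyond the same 1σ limit) is satisfied at point 6.

rule 3 at point 6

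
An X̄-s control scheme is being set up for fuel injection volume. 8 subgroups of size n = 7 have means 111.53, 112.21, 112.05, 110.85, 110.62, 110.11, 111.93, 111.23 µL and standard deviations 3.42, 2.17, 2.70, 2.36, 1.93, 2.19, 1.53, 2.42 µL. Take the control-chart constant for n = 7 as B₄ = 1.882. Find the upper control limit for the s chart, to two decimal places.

s̄ = (3.42 + 2.17 + 2.70 + 2.36 + 1.93 + 2.19 + 1.53 + 2.42) / 8 = 2.3400
UCL_s = B₄·s̄ = 1.882 × 2.3400 = 4.4039

4.40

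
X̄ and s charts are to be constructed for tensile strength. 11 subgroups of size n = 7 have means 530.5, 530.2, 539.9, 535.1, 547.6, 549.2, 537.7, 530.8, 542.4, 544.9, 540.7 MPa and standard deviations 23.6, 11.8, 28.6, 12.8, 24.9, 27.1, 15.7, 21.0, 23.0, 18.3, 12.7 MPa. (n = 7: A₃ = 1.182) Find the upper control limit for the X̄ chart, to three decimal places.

562.586

X̄̄ = (530.5 + 530.2 + 539.9 + 535.1 + 547.6 + 549.2 + 537.7 + 530.8 + 542.4 + 544.9 + 540.7) / 11 = 539.0000
s̄ = (23.6 + 11.8 + 28.6 + 12.8 + 24.9 + 27.1 + 15.7 + 21.0 + 23.0 + 18.3 + 12.7) / 11 = 19.9545
UCL = X̄̄ + A₃·s̄ = 539.0000 + 1.182 × 19.9545 = 562.5863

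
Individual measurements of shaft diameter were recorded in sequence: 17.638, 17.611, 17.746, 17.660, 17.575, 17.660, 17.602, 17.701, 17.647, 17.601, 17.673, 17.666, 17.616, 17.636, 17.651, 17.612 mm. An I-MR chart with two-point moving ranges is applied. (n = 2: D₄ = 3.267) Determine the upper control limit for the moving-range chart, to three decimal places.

0.191

Moving ranges: 0.027, 0.135, 0.086, 0.085, 0.085, 0.058, 0.099, 0.054, 0.046, 0.072, 0.007, 0.050, 0.020, 0.015, 0.039; M̄R̄ = 0.8780 / 15 = 0.0585
UCL_MR = D₄·M̄R̄ = 3.267 × 0.0585 = 0.1912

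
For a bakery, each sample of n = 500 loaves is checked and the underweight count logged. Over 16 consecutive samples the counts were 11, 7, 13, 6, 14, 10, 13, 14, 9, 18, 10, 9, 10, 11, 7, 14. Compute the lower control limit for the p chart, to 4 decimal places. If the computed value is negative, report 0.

p̄ = Σdᵢ / (k·n) = 176 / (16 × 500) = 0.02200
LCL = p̄ − 3·√(p̄(1−p̄)/n) = 0.02200 − 3 × 0.00656 = 0.00232

0.0023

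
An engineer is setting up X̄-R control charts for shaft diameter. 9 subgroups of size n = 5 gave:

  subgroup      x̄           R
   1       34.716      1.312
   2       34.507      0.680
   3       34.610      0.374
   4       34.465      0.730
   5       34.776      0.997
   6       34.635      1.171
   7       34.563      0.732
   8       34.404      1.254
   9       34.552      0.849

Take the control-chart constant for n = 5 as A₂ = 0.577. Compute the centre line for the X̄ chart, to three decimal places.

X̄̄ = (34.716 + 34.507 + 34.610 + 34.465 + 34.776 + 34.635 + 34.563 + 34.404 + 34.552) / 9 = 311.2280 / 9 = 34.5809
CL = X̄̄ = 34.5809

34.581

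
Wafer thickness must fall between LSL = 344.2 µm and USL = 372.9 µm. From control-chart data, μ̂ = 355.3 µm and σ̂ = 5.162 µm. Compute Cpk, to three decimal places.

0.717

Cpu = (USL − μ̂) / (3σ̂) = (372.9 − 355.3) / (3 × 5.162) = 1.1365; Cpl = (μ̂ − LSL) / (3σ̂) = (355.3 − 344.2) / (3 × 5.162) = 0.7168; Cpk = min(Cpu, Cpl) = 0.7168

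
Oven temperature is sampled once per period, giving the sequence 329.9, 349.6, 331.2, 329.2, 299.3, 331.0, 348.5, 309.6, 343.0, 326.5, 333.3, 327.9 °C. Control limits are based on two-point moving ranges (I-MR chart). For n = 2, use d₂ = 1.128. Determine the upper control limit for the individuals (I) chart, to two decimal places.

X̄ = (329.9 + 349.6 + 331.2 + 329.2 + 299.3 + 331.0 + 348.5 + 309.6 + 343.0 + 326.5 + 333.3 + 327.9) / 12 = 329.9167
Moving ranges: 19.7, 18.4, 2.0, 29.9, 31.7, 17.5, 38.9, 33.4, 16.5, 6.8, 5.4; M̄R̄ = 220.2000 / 11 = 20.0182
UCL = X̄ + 3·M̄R̄/d₂ = 329.9167 + 3 × 20.0182 / 1.128 = 383.1565

383.16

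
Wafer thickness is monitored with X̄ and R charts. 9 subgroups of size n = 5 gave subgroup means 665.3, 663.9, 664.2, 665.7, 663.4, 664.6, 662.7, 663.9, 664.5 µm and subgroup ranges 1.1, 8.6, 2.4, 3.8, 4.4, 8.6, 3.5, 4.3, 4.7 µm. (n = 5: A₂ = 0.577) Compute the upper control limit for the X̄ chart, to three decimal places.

X̄̄ = (665.3 + 663.9 + 664.2 + 665.7 + 663.4 + 664.6 + 662.7 + 663.9 + 664.5) / 9 = 5978.2000 / 9 = 664.2444
R̄ = (1.1 + 8.6 + 2.4 + 3.8 + 4.4 + 8.6 + 3.5 + 4.3 + 4.7) / 9 = 41.4000 / 9 = 4.6000
UCL = X̄̄ + A₂·R̄ = 664.2444 + 0.577 × 4.6000 = 666.8986

666.899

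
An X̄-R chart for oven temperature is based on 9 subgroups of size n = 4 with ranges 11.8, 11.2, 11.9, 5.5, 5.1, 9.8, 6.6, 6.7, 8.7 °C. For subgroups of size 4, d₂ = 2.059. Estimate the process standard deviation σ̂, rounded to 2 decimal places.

4.17

R̄ = (11.8 + 11.2 + 11.9 + 5.5 + 5.1 + 9.8 + 6.6 + 6.7 + 8.7) / 9 = 8.5889
σ̂ = R̄ / d₂ = 8.5889 / 2.059 = 4.1714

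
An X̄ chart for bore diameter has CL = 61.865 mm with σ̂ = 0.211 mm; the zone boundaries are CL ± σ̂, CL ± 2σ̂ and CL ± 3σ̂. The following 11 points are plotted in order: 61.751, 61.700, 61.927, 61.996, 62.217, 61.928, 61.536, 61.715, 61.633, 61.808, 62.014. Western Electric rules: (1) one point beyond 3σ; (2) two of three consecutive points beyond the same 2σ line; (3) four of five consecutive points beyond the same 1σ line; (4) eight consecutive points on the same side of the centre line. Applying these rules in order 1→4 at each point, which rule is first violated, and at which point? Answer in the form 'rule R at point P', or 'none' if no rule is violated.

none

Zone of each point (C = within 1σ̂, B = 1σ̂–2σ̂, A = 2σ̂–3σ̂, * = beyond 3σ̂; sign = side of CL): 1:-C, 2:-C, 3:+C, 4:+C, 5:+B, 6:+C, 7:-B, 8:-C, 9:-B, 10:-C, 11:+C
No rule fires across all 11 points.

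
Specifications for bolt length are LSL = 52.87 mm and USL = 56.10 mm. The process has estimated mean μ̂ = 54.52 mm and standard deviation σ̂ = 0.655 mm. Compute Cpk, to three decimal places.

Cpu = (USL − μ̂) / (3σ̂) = (56.10 − 54.52) / (3 × 0.655) = 0.8041; Cpl = (μ̂ − LSL) / (3σ̂) = (54.52 − 52.87) / (3 × 0.655) = 0.8397; Cpk = min(Cpu, Cpl) = 0.8041

0.804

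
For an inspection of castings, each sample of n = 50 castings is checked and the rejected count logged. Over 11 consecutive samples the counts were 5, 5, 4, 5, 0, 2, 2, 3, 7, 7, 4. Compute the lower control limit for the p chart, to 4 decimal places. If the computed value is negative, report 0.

0.0000

p̄ = Σdᵢ / (k·n) = 44 / (11 × 50) = 0.08000
LCL = p̄ − 3·√(p̄(1−p̄)/n) = 0.08000 − 3 × 0.03837 = -0.03510 → 0 (negative, so LCL = 0)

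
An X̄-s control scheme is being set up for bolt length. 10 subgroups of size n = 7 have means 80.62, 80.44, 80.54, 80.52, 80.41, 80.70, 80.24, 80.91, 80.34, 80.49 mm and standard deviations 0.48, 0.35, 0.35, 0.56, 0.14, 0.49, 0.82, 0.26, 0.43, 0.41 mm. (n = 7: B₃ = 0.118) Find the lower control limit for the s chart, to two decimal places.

0.05

s̄ = (0.48 + 0.35 + 0.35 + 0.56 + 0.14 + 0.49 + 0.82 + 0.26 + 0.43 + 0.41) / 10 = 0.4290
LCL_s = B₃·s̄ = 0.118 × 0.4290 = 0.0506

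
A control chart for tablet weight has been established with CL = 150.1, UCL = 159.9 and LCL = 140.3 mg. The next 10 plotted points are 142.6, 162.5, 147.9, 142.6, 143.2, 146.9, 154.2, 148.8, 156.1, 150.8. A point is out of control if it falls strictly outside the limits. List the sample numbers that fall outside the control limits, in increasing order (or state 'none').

2

Compare each point to [140.3, 159.9]: sample 2 = 162.5 > UCL.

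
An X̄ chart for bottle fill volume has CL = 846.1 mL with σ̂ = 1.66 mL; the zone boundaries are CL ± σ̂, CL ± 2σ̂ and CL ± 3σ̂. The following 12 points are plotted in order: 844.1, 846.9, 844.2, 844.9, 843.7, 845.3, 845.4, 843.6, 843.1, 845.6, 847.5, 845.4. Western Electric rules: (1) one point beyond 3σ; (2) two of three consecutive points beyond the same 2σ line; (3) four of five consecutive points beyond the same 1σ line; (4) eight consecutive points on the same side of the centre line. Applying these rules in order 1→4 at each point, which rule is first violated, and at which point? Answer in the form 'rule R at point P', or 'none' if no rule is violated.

rule 4 at point 10

Zone of each point (C = within 1σ̂, B = 1σ̂–2σ̂, A = 2σ̂–3σ̂, * = beyond 3σ̂; sign = side of CL): 1:-B, 2:+C, 3:-B, 4:-C, 5:-B, 6:-C, 7:-C, 8:-B, 9:-B, 10:-C, 11:+C, 12:-C
Rule 4 (eight consecutive points on the same side of the centre line) is satisfied at point 10.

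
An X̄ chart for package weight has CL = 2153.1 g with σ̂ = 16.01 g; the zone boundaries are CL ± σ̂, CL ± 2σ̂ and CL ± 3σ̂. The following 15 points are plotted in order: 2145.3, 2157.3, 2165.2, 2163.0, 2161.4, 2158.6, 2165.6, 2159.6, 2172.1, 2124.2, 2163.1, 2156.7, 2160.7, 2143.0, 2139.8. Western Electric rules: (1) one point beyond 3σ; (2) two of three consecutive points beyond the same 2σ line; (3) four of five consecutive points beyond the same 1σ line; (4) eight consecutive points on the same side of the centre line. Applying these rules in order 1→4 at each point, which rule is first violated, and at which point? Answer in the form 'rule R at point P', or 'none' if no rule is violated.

rule 4 at point 9

Zone of each point (C = within 1σ̂, B = 1σ̂–2σ̂, A = 2σ̂–3σ̂, * = beyond 3σ̂; sign = side of CL): 1:-C, 2:+C, 3:+C, 4:+C, 5:+C, 6:+C, 7:+C, 8:+C, 9:+B, 10:-B, 11:+C, 12:+C, 13:+C, 14:-C, 15:-C
Rule 4 (eight consecutive points on the same side of the centre line) is satisfied at point 9.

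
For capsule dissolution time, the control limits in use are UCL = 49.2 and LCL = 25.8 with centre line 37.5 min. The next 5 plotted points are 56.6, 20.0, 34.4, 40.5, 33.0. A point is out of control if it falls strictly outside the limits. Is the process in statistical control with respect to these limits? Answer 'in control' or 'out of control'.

out of control

Compare each point to [25.8, 49.2]: sample 1 = 56.6 > UCL; sample 2 = 20.0 < LCL.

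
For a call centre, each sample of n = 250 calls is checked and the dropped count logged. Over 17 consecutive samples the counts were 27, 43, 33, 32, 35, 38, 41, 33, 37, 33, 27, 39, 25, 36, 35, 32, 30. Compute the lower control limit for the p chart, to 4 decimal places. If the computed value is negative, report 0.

p̄ = Σdᵢ / (k·n) = 576 / (17 × 250) = 0.13553
LCL = p̄ − 3·√(p̄(1−p̄)/n) = 0.13553 − 3 × 0.02165 = 0.07058

0.0706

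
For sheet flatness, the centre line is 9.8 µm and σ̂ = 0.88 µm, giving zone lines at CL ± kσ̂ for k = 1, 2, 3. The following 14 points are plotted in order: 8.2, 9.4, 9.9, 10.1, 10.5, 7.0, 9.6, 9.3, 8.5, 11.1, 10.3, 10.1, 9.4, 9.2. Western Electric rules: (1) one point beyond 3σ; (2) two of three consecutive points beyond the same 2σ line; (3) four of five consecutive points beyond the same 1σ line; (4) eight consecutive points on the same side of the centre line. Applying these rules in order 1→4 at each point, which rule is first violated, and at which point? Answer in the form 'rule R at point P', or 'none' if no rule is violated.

rule 1 at point 6

Zone of each point (C = within 1σ̂, B = 1σ̂–2σ̂, A = 2σ̂–3σ̂, * = beyond 3σ̂; sign = side of CL): 1:-B, 2:-C, 3:+C, 4:+C, 5:+C, 6:-*, 7:-C, 8:-C, 9:-B, 10:+B, 11:+C, 12:+C, 13:-C, 14:-C
Rule 1 (one point beyond the 3σ limits) is satisfied at point 6.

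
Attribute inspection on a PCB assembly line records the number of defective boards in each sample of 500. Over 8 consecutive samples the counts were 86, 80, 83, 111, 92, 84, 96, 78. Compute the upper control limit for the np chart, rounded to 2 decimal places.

114.38

p̄ = Σdᵢ / (k·n) = 710 / (8 × 500) = 0.17750
UCL = np̄ + 3·√(np̄(1−p̄)) = 88.7500 + 3 × √(88.7500×0.82250) = 88.7500 + 3 × 8.5438 = 114.3815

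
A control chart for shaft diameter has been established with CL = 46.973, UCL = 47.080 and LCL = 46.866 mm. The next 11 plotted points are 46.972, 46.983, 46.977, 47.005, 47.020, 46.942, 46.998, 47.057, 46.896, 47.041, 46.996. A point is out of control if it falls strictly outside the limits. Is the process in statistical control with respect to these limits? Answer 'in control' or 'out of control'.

in control

All 11 points lie within [46.866, 47.080].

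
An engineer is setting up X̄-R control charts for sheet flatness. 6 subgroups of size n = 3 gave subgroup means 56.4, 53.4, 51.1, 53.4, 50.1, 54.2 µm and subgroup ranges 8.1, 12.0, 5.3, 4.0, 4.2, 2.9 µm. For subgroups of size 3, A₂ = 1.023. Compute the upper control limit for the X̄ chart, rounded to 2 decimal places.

X̄̄ = (56.4 + 53.4 + 51.1 + 53.4 + 50.1 + 54.2) / 6 = 318.6000 / 6 = 53.1000
R̄ = (8.1 + 12.0 + 5.3 + 4.0 + 4.2 + 2.9) / 6 = 36.5000 / 6 = 6.0833
UCL = X̄̄ + A₂·R̄ = 53.1000 + 1.023 × 6.0833 = 59.3233

59.32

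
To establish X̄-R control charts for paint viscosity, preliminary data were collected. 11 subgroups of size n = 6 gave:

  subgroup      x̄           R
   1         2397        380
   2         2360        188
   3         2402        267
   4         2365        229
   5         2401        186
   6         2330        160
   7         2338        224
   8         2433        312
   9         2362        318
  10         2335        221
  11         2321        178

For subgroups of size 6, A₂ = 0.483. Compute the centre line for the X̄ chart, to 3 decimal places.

X̄̄ = (2397 + 2360 + 2402 + 2365 + 2401 + 2330 + 2338 + 2433 + 2362 + 2335 + 2321) / 11 = 26044.0000 / 11 = 2367.6364
CL = X̄̄ = 2367.6364

2367.636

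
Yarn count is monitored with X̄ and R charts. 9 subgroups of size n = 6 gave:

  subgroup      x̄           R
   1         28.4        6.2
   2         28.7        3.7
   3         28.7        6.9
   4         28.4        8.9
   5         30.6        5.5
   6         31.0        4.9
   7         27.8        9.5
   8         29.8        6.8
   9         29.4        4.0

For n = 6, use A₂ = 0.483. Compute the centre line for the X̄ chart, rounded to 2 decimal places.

29.20

X̄̄ = (28.4 + 28.7 + 28.7 + 28.4 + 30.6 + 31.0 + 27.8 + 29.8 + 29.4) / 9 = 262.8000 / 9 = 29.2000
CL = X̄̄ = 29.2000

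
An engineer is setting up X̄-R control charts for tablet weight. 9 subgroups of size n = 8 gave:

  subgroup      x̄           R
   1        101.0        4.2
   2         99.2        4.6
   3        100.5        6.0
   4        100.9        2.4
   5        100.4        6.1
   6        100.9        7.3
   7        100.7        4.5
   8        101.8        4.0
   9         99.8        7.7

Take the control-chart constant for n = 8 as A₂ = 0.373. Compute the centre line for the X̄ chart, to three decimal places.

X̄̄ = (101.0 + 99.2 + 100.5 + 100.9 + 100.4 + 100.9 + 100.7 + 101.8 + 99.8) / 9 = 905.2000 / 9 = 100.5778
CL = X̄̄ = 100.5778

100.578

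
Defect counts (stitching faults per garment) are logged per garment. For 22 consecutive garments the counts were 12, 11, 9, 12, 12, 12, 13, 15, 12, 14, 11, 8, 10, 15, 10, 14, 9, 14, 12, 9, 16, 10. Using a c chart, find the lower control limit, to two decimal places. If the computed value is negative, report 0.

1.50

c̄ = (12 + 11 + 9 + 12 + 12 + 12 + 13 + 15 + 12 + 14 + 11 + 8 + 10 + 15 + 10 + 14 + 9 + 14 + 12 + 9 + 16 + 10) / 22 = 260 / 22 = 11.8182
LCL = c̄ − 3√c̄ = 11.8182 − 3 × 3.4378 = 1.5049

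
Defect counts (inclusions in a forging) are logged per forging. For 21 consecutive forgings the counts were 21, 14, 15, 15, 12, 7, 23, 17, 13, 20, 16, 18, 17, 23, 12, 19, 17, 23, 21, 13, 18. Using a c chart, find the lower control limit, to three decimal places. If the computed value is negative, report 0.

c̄ = (21 + 14 + 15 + 15 + 12 + 7 + 23 + 17 + 13 + 20 + 16 + 18 + 17 + 23 + 12 + 19 + 17 + 23 + 21 + 13 + 18) / 21 = 354 / 21 = 16.8571
LCL = c̄ − 3√c̄ = 16.8571 − 3 × 4.1057 = 4.5399

4.540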